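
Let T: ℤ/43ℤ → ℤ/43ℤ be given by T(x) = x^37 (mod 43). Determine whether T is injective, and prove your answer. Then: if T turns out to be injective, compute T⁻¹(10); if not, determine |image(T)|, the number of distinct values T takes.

24

Since 43 is prime, the nonzero elements of ℤ/43ℤ form a cyclic group of order 42.
As gcd(37, 42) = 1, raising to the 37th power is a bijection on this group: if x_1^37 ≡ x_2^37 then (x_1x_2^{−1})^37 = 1, and the only element of order dividing gcd(37, 42) = 1 is 1, so x_1 = x_2.
With T(0) = 0 this makes T injective on all of ℤ/43ℤ, hence bijective (finite equal-size domain and codomain). In particular T is injective.
Since T is injective, we find the preimage of 10. The inverse of x ↦ x^37 on (ℤ/43ℤ)^× is x ↦ x^25, because 37·25 = 925 = 22·42 + 1 ≡ 1 (mod 42) and x^{42} = 1 for x ≠ 0 (Fermat). So T⁻¹(10) = 10^25 mod 43.
Repeated squaring mod 43: 10^1 ≡ 10, 10^2 ≡ 10² = 100 ≡ 14, 10^4 ≡ 14² = 196 ≡ 24, 10^8 ≡ 24² = 576 ≡ 17, 10^16 ≡ 17² = 289 ≡ 31. Since 25 = 16 + 8 + 1, 10^25 ≡ 31·17·10: 31·17 = 527 ≡ 11, then 11·10 = 110 ≡ 24. So 10^25 ≡ 24 (mod 43).
Hence T⁻¹(10) = 24.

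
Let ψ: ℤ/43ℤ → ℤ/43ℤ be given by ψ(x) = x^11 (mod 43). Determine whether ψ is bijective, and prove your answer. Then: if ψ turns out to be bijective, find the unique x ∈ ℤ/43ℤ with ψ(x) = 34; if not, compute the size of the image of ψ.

5

Since 43 is prime, the nonzero elements of ℤ/43ℤ form a cyclic group of order 42.
As gcd(11, 42) = 1, raising to the 11th power is a bijection on this group: if a^11 ≡ b^11 then (ab^{−1})^11 = 1, and the only element of order dividing gcd(11, 42) = 1 is 1, so a = b.
With ψ(0) = 0 this makes ψ injective on all of ℤ/43ℤ, hence bijective (finite equal-size domain and codomain). In particular ψ is bijective.
Since ψ is bijective, we find the preimage of 34. The inverse of x ↦ x^11 on (ℤ/43ℤ)^× is x ↦ x^23, because 11·23 = 253 = 6·42 + 1 ≡ 1 (mod 42) and x^{42} = 1 for x ≠ 0 (Fermat). So ψ⁻¹(34) = 34^23 mod 43.
Repeated squaring mod 43: 34^1 ≡ 34, 34^2 ≡ 34² = 1156 ≡ 38, 34^4 ≡ 38² = 1444 ≡ 25, 34^8 ≡ 25² = 625 ≡ 23, 34^16 ≡ 23² = 529 ≡ 13. Since 23 = 16 + 4 + 2 + 1, 34^23 ≡ 13·25·38·34: 13·25 = 325 ≡ 24, then 24·38 = 912 ≡ 9, then 9·34 = 306 ≡ 5. So 34^23 ≡ 5 (mod 43).
Hence ψ⁻¹(34) = 5.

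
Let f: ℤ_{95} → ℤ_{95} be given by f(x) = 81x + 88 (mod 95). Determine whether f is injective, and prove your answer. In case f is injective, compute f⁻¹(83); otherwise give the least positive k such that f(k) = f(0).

If f(x_1) = f(x_2), then 81x_1 ≡ 81x_2 (mod 95). Because gcd(81, 95) = 1, we may cancel 81 to get x_1 ≡ x_2 (mod 95).
So f is injective.
We now compute 81⁻¹ mod 95 explicitly. Euclid's algorithm: 95 = 1·81 + 14, 81 = 5·14 + 11, 14 = 1·11 + 3, 11 = 3·3 + 2, 3 = 1·2 + 1; back-substituting gives 1 = 61·81 − 52·95, so 81⁻¹ ≡ 61 (mod 95).
Since f is injective, we find f⁻¹(83): we need 81x ≡ 83 − 88 ≡ 90 (mod 95). Using 81⁻¹ = 61: x ≡ 61·90 = 5490 = 57·95 + 75, so x = 75.
Check: f(75) = 81·75 + 88 = 6163 = 64·95 + 83 ≡ 83 (mod 95).

75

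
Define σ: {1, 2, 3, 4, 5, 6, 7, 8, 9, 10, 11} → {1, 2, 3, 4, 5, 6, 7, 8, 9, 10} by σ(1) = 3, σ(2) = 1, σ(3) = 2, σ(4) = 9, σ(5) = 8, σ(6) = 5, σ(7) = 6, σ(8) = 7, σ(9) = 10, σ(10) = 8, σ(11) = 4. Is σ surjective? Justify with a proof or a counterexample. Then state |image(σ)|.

Every element of the codomain has a preimage: 1 = σ(2), 2 = σ(3), 3 = σ(1), 4 = σ(11), 5 = σ(6), 6 = σ(7), 7 = σ(8), 8 = σ(5), 9 = σ(4), 10 = σ(9).
So σ is surjective.
The image of σ is {1, 2, 3, 4, 5, 6, 7, 8, 9, 10}, which has 10 elements.

10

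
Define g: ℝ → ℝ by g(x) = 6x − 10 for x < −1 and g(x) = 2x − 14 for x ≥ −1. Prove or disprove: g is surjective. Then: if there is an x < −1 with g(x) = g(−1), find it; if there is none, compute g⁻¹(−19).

Both pieces are strictly increasing (slopes 6 and 2), so each is injective on its own interval.
The left piece maps (−∞, −1) onto (−∞, −16); the right piece maps [−1, ∞) onto [−16, ∞).
These images together cover ℝ, so g is surjective.
Because the two images are disjoint, no x < −1 has g(x) = g(−1), so we compute g⁻¹(−19): −19 lies in (−∞, −16), so solve 6x − 10 = −19: x = (−19 + 10)/6 = −3/2.

-3/2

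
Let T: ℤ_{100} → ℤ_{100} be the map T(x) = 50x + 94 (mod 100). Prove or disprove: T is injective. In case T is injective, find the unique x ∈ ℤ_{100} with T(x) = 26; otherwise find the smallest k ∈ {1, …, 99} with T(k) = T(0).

2

We have gcd(50, 100) = 50 > 1. Taking s = 0 and t = 2: T(0) = 94 and T(2) = 50·2 + 94 = 194 ≡ 94 (mod 100).
So T(0) = T(2) while 0 ≠ 2, therefore T is not injective.
Since T is not injective, we find the least positive k with T(k) = T(0): this means 50k ≡ 0 (mod 100), i.e. 100 ∣ 50k. Since gcd(50, 100) = 50, dividing through by 50 this holds exactly when 2 ∣ k.
The smallest positive such k is 2.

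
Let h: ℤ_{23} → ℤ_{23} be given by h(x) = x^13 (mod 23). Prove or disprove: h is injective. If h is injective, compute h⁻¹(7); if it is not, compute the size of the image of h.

19

Since 23 is prime, the nonzero elements of ℤ_{23} form a cyclic group of order 22.
As gcd(13, 22) = 1, raising to the 13th power is a bijection on this group: if s^13 ≡ t^13 then (st^{−1})^13 = 1, and the only element of order dividing gcd(13, 22) = 1 is 1, so s = t.
With h(0) = 0 this makes h injective on all of ℤ_{23}, hence bijective (finite equal-size domain and codomain). In particular h is injective.
Since h is injective, we find the preimage of 7. The inverse of x ↦ x^13 on (ℤ_{23})^× is x ↦ x^17, because 13·17 = 221 = 10·22 + 1 ≡ 1 (mod 22) and x^{22} = 1 for x ≠ 0 (Fermat). So h⁻¹(7) = 7^17 mod 23.
Repeated squaring mod 23: 7^1 ≡ 7, 7^2 ≡ 7² = 49 ≡ 3, 7^4 ≡ 3² = 9, 7^8 ≡ 9² = 81 ≡ 12, 7^16 ≡ 12² = 144 ≡ 6. Since 17 = 16 + 1, 7^17 ≡ 6·7: 6·7 = 42 ≡ 19. So 7^17 ≡ 19 (mod 23).
Hence h⁻¹(7) = 19.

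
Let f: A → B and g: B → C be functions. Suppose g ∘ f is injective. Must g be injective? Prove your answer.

not injective

No. Take A = {0, 1}, B = {0, 1, 2, 3, 4}, C = {0, 1, 2, 3, 4}, f(a) = a for each a ∈ A, and g(b) = 3 if b ∈ {3, 4} else g(b) = b.
Then g ∘ f = f is injective (A ⊂ B and f is the inclusion), but g(3) = g(4) = 3 with 3 ≠ 4, so g is not injective.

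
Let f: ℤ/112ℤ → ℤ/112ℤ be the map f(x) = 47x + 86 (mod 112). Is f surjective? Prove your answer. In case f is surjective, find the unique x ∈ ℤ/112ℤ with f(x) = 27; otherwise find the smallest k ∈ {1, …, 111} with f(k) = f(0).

75

Since gcd(47, 112) = 1, 47 is invertible modulo 112. Euclid's algorithm: 112 = 2·47 + 18, 47 = 2·18 + 11, 18 = 1·11 + 7, 11 = 1·7 + 4, 7 = 1·4 + 3, 4 = 1·3 + 1; back-substituting gives 1 = 31·47 − 13·112, so 47⁻¹ ≡ 31 (mod 112).
For any y ∈ ℤ/112ℤ, x = 31(y − 86) mod 112 satisfies f(x) = 47·31(y − 86) + 86 ≡ y (since 47·31 ≡ 1 mod 112). So every y has a preimage.
Thus f is surjective.
Since f is surjective, we compute f⁻¹(27): solve 47x + 86 ≡ 27 (mod 112), i.e. 47x ≡ 53 (mod 112).
Multiplying by 47⁻¹ = 31 gives x ≡ 31·53 = 1643 = 14·112 + 75 ≡ 75 (mod 112).
Check: f(75) = 47·75 + 86 = 3611 = 32·112 + 27 ≡ 27 (mod 112).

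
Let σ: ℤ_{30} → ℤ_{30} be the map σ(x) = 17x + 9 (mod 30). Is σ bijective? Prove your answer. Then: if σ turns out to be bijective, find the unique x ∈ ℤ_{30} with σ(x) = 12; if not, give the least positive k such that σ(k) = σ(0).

Suppose σ(x_1) = σ(x_2) in ℤ_{30}. Then 17x_1 + 9 ≡ 17x_2 + 9 (mod 30), so 17(x_1 − x_2) ≡ 0 (mod 30).
Since gcd(17, 30) = 1, 17 is invertible modulo 30, thus x_1 − x_2 ≡ 0 (mod 30), i.e. x_1 = x_2.
We now compute 17⁻¹ mod 30 explicitly. Euclid's algorithm: 30 = 1·17 + 13, 17 = 1·13 + 4, 13 = 3·4 + 1; back-substituting gives 1 = 23·17 − 13·30, so 17⁻¹ ≡ 23 (mod 30).
Then y ↦ 23(y − 9) is a two-sided inverse to σ, so every y ∈ ℤ_{30} has a preimage.
Thus σ is bijective.
Since σ is bijective, we find σ⁻¹(12): we need 17x ≡ 12 − 9 ≡ 3 (mod 30). Using 17⁻¹ = 23: x ≡ 23·3 = 69 = 2·30 + 9, so x = 9.
Check: σ(9) = 17·9 + 9 = 162 = 5·30 + 12 ≡ 12 (mod 30).

9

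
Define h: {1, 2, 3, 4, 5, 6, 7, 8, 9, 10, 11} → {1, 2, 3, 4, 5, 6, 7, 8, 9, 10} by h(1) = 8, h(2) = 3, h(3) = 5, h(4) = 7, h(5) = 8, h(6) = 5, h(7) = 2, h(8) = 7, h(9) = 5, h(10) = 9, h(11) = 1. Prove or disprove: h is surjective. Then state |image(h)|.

7

No element maps to 4, so h is not surjective.
The image of h is {1, 2, 3, 5, 7, 8, 9}, which has 7 elements.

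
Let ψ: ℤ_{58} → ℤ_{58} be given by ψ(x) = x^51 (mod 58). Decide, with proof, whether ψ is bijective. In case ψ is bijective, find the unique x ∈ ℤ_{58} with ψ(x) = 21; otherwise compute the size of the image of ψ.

Computing x^51 mod 58 for each x (by repeated squaring, reducing mod 58 at every step), the values ψ(0), ψ(1), …, ψ(57) are: 0, 1, 10, 37, 42, 33, 22, 49, 14, 35, 40, 27, 46, 5, 26, 3, 24, 41, 2, 47, 52, 15, 38, 7, 54, 45, 50, 19, 28, 29, 30, 39, 8, 13, 4, 51, 20, 43, 6, 11, 56, 17, 34, 55, 32, 53, 12, 31, 18, 23, 44, 9, 36, 25, 16, 21, 48, 57.
Every element of ℤ_{58} appears exactly once in this list, so ψ is a bijection, and in particular bijective.
Since ψ is bijective, we read off the preimage of 21 from the same table: ψ(55) = 21, so ψ⁻¹(21) = 55.

55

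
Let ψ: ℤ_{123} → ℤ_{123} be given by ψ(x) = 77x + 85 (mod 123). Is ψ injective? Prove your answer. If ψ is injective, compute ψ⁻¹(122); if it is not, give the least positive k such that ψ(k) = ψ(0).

Suppose ψ(a) = ψ(b) in ℤ_{123}. Then 77a + 85 ≡ 77b + 85 (mod 123), therefore 77(a − b) ≡ 0 (mod 123).
Since gcd(77, 123) = 1, 77 is invertible modulo 123, therefore a − b ≡ 0 (mod 123), i.e. a = b.
Thus ψ is injective.
We now compute 77⁻¹ mod 123 explicitly. Euclid's algorithm: 123 = 1·77 + 46, 77 = 1·46 + 31, 46 = 1·31 + 15, 31 = 2·15 + 1; back-substituting gives 1 = 8·77 − 5·123, so 77⁻¹ ≡ 8 (mod 123).
Since ψ is injective, we compute ψ⁻¹(122): solve 77x + 85 ≡ 122 (mod 123), i.e. 77x ≡ 37 (mod 123).
Multiplying by 77⁻¹ = 8 gives x ≡ 8·37 = 296 = 2·123 + 50 ≡ 50 (mod 123).
Check: ψ(50) = 77·50 + 85 = 3935 = 31·123 + 122 ≡ 122 (mod 123).

50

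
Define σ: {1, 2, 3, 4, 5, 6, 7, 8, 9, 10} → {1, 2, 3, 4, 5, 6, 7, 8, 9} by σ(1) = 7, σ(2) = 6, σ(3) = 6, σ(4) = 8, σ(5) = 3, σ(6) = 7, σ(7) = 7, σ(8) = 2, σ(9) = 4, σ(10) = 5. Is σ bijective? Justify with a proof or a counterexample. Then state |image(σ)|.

σ(2) = 6 = σ(3) with 2 ≠ 3, so σ is not injective, hence not bijective.
The image of σ is {2, 3, 4, 5, 6, 7, 8}, which has 7 elements.

7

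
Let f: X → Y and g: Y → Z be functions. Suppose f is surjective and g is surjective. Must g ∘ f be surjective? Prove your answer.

surjective

Let c ∈ Z. Since g is surjective, there is b ∈ Y with g(b) = c. Since f is surjective, there is a ∈ X with f(a) = b.
Then (g ∘ f)(a) = g(b) = c. So g ∘ f is surjective.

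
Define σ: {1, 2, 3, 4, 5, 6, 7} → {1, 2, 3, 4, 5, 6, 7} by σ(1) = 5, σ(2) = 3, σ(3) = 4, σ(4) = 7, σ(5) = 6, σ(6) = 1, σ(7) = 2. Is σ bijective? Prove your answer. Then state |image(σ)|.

The values 5, 3, 4, 7, 6, 1, 2 are a permutation of {1, 2, 3, 4, 5, 6, 7}: each element appears exactly once.
So σ is injective and surjective, hence bijective.
The image of σ is {1, 2, 3, 4, 5, 6, 7}, which has 7 elements.

7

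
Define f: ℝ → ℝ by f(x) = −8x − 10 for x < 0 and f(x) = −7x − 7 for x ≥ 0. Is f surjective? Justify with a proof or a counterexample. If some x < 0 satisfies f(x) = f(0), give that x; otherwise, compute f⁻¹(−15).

-3/8

Both pieces are strictly decreasing (slopes −8 and −7), so each is injective on its own interval.
The left piece maps (−∞, 0) onto (−10, ∞); the right piece maps [0, ∞) onto (−∞, −7].
The union (−10, ∞) ∪ (−∞, −7] covers ℝ, so f is surjective.
For the follow-up: the images overlap, so an x < 0 with f(x) = f(0) exists. f(0) = −7; solving −8x − 10 = −7 for x < 0 gives x = (−7 + 10)/(−8) = −3/8.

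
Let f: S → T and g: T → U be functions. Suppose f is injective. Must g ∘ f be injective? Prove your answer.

No. Take S = T = U = {1, 2, 3}, f = identity (injective), and g(x) = 1 for every x.
Then (g ∘ f)(1) = 1 = (g ∘ f)(3) with 1 ≠ 3, so g ∘ f is not injective.

not injective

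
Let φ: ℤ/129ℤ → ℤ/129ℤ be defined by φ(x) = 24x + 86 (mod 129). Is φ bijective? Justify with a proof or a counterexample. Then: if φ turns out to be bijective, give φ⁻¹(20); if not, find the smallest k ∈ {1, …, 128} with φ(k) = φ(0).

43

We have gcd(24, 129) = 3 > 1. Taking x_1 = 0 and x_2 = 43: φ(0) = 86 and φ(43) = 24·43 + 86 = 1118 ≡ 86 (mod 129).
So φ(0) = φ(43) while 0 ≠ 43, hence φ is not injective, hence not bijective.
Since φ is not bijective, we find the least positive k with φ(k) = φ(0): this means 24k ≡ 0 (mod 129), i.e. 129 ∣ 24k. Since gcd(24, 129) = 3, dividing through by 3 this holds exactly when 43 ∣ 8k, and as gcd(8, 43) = 1, exactly when 43 ∣ k.
The smallest positive such k is 43.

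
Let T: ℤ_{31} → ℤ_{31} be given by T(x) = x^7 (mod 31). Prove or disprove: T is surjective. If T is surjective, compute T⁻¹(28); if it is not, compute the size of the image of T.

Since 31 is prime, the nonzero elements of ℤ_{31} form a cyclic group of order 30.
As gcd(7, 30) = 1, raising to the 7th power is a bijection on this group: if a^7 ≡ b^7 then (ab^{−1})^7 = 1, and the only element of order dividing gcd(7, 30) = 1 is 1, so a = b.
With T(0) = 0 this makes T injective on all of ℤ_{31}, hence bijective (finite equal-size domain and codomain). In particular T is surjective.
Since T is surjective, we find the preimage of 28. The inverse of x ↦ x^7 on (ℤ_{31})^× is x ↦ x^13, because 7·13 = 91 = 3·30 + 1 ≡ 1 (mod 30) and x^{30} = 1 for x ≠ 0 (Fermat). So T⁻¹(28) = 28^13 mod 31.
Repeated squaring mod 31: 28^1 ≡ 28, 28^2 ≡ 28² = 784 ≡ 9, 28^4 ≡ 9² = 81 ≡ 19, 28^8 ≡ 19² = 361 ≡ 20. Since 13 = 8 + 4 + 1, 28^13 ≡ 20·19·28: 20·19 = 380 ≡ 8, then 8·28 = 224 ≡ 7. So 28^13 ≡ 7 (mod 31).
Hence T⁻¹(28) = 7.

7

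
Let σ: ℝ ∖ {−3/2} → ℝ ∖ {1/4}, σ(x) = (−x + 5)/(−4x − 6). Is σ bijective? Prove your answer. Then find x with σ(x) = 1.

-11/3

Suppose σ(u) = σ(v). Cross-multiplying: (−u + 5)(−4v − 6) = (−v + 5)(−4u − 6).
Expanding both sides and cancelling the symmetric terms leaves 26·(u − v) = 0. Since 26 ≠ 0, u = v. Thus σ is injective.
For any y ≠ 1/4, solving y(−4x − 6) = −x + 5 for x gives a well-defined x ≠ −3/2. So σ is surjective.
Hence σ is bijective.
Solving σ(x) = 1: cross-multiplying gives −x + 5 = 1(−4x − 6), which rearranges to 3x = −11, so x = −11/3.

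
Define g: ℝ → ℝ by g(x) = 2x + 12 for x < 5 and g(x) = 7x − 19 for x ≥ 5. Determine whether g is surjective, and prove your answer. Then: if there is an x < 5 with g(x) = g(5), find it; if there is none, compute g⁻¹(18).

Both pieces are strictly increasing (slopes 2 and 7), so each is injective on its own interval.
The left piece maps (−∞, 5) onto (−∞, 22); the right piece maps [5, ∞) onto [16, ∞).
The union (−∞, 22) ∪ [16, ∞) covers ℝ, so g is surjective.
For the follow-up: the images overlap, so an x < 5 with g(x) = g(5) exists. g(5) = 16; solving 2x + 12 = 16 for x < 5 gives x = (16 − 12)/2 = 2.

2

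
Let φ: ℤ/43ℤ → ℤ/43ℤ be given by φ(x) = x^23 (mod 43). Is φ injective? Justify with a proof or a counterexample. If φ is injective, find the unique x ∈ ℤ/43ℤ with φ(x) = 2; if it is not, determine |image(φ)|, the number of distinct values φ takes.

Since 43 is prime, the nonzero elements of ℤ/43ℤ form a cyclic group of order 42.
As gcd(23, 42) = 1, raising to the 23rd power is a bijection on this group: if u^23 ≡ v^23 then (uv^{−1})^23 = 1, and the only element of order dividing gcd(23, 42) = 1 is 1, so u = v.
With φ(0) = 0 this makes φ injective on all of ℤ/43ℤ, hence bijective (finite equal-size domain and codomain). In particular φ is injective.
Since φ is injective, we find the preimage of 2. The inverse of x ↦ x^23 on (ℤ/43ℤ)^× is x ↦ x^11, because 23·11 = 253 = 6·42 + 1 ≡ 1 (mod 42) and x^{42} = 1 for x ≠ 0 (Fermat). So φ⁻¹(2) = 2^11 mod 43.
Repeated squaring mod 43: 2^1 ≡ 2, 2^2 ≡ 2² = 4, 2^4 ≡ 4² = 16, 2^8 ≡ 16² = 256 ≡ 41. Since 11 = 8 + 2 + 1, 2^11 ≡ 41·4·2: 41·4 = 164 ≡ 35, then 35·2 = 70 ≡ 27. So 2^11 ≡ 27 (mod 43).
Hence φ⁻¹(2) = 27.

27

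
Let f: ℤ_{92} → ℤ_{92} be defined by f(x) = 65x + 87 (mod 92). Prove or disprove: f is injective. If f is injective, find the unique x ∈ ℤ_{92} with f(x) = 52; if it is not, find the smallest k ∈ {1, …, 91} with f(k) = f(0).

Suppose f(a) = f(b) in ℤ_{92}. Then 65a + 87 ≡ 65b + 87 (mod 92), therefore 65(a − b) ≡ 0 (mod 92).
Since gcd(65, 92) = 1, 65 is invertible modulo 92, therefore a − b ≡ 0 (mod 92), i.e. a = b.
Hence f is injective.
We now compute 65⁻¹ mod 92 explicitly. Euclid's algorithm: 92 = 1·65 + 27, 65 = 2·27 + 11, 27 = 2·11 + 5, 11 = 2·5 + 1; back-substituting gives 1 = 17·65 − 12·92, so 65⁻¹ ≡ 17 (mod 92).
Since f is injective, we compute f⁻¹(52): solve 65x + 87 ≡ 52 (mod 92), i.e. 65x ≡ 57 (mod 92).
Multiplying by 65⁻¹ = 17 gives x ≡ 17·57 = 969 = 10·92 + 49 ≡ 49 (mod 92).
Check: f(49) = 65·49 + 87 = 3272 = 35·92 + 52 ≡ 52 (mod 92).

49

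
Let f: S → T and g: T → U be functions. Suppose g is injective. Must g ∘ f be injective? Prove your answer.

No. Take S = {1, 2}, T = U = {1, 2, 3, 4, 5}, f(1) = f(2) = 1, and g = identity (injective).
Then (g ∘ f)(1) = (g ∘ f)(2) = 1 with 1 ≠ 2, so g ∘ f is not injective.

not injective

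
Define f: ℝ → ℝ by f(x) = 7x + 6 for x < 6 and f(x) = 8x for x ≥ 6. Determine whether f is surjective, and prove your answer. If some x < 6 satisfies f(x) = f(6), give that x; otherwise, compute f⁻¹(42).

Both pieces are strictly increasing (slopes 7 and 8), so each is injective on its own interval.
The left piece maps (−∞, 6) onto (−∞, 48); the right piece maps [6, ∞) onto [48, ∞).
These images together cover ℝ, so f is surjective.
Because the two images are disjoint, no x < 6 has f(x) = f(6), so we compute f⁻¹(42): 42 lies in (−∞, 48), so solve 7x + 6 = 42: x = (42 − 6)/7 = 36/7.

36/7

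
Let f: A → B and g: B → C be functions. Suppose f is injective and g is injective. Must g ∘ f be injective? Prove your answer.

injective

Suppose (g ∘ f)(s) = (g ∘ f)(t), i.e. g(f(s)) = g(f(t)).
Since g is injective, f(s) = f(t). Since f is injective, s = t. So g ∘ f is injective.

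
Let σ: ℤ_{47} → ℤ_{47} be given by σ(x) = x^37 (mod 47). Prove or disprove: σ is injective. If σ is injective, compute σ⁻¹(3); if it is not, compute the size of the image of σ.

Since 47 is prime, the nonzero elements of ℤ_{47} form a cyclic group of order 46.
As gcd(37, 46) = 1, raising to the 37th power is a bijection on this group: if u^37 ≡ v^37 then (uv^{−1})^37 = 1, and the only element of order dividing gcd(37, 46) = 1 is 1, so u = v.
With σ(0) = 0 this makes σ injective on all of ℤ_{47}, hence bijective (finite equal-size domain and codomain). In particular σ is injective.
Since σ is injective, we find the preimage of 3. The inverse of x ↦ x^37 on (ℤ_{47})^× is x ↦ x^5, because 37·5 = 185 = 4·46 + 1 ≡ 1 (mod 46) and x^{46} = 1 for x ≠ 0 (Fermat). So σ⁻¹(3) = 3^5 mod 47.
Repeated squaring mod 47: 3^1 ≡ 3, 3^2 ≡ 3² = 9, 3^4 ≡ 9² = 81 ≡ 34. Since 5 = 4 + 1, 3^5 ≡ 34·3: 34·3 = 102 ≡ 8. So 3^5 ≡ 8 (mod 47).
Hence σ⁻¹(3) = 8.

8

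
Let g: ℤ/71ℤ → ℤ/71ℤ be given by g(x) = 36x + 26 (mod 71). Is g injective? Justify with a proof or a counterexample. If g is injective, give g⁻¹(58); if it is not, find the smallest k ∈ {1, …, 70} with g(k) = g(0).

64

If g(u) = g(v), then 36u ≡ 36v (mod 71). Because gcd(36, 71) = 1, we may cancel 36 to get u ≡ v (mod 71).
Thus g is injective.
We now compute 36⁻¹ mod 71 explicitly. Euclid's algorithm: 71 = 1·36 + 35, 36 = 1·35 + 1; back-substituting gives 1 = 2·36 − 1·71, so 36⁻¹ ≡ 2 (mod 71).
Since g is injective, we find g⁻¹(58): we need 36x ≡ 58 − 26 ≡ 32 (mod 71). Using 36⁻¹ = 2: x ≡ 2·32 = 64, so x = 64.
Check: g(64) = 36·64 + 26 = 2330 = 32·71 + 58 ≡ 58 (mod 71).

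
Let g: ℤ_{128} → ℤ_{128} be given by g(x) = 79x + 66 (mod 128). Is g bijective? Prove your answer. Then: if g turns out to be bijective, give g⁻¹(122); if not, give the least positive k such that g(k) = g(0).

Suppose g(a) = g(b) in ℤ_{128}. Then 79a + 66 ≡ 79b + 66 (mod 128), therefore 79(a − b) ≡ 0 (mod 128).
Since gcd(79, 128) = 1, 79 is invertible modulo 128, hence a − b ≡ 0 (mod 128), i.e. a = b.
We now compute 79⁻¹ mod 128 explicitly. Euclid's algorithm: 128 = 1·79 + 49, 79 = 1·49 + 30, 49 = 1·30 + 19, 30 = 1·19 + 11, 19 = 1·11 + 8, 11 = 1·8 + 3, 8 = 2·3 + 2, 3 = 1·2 + 1; back-substituting gives 1 = 47·79 − 29·128, so 79⁻¹ ≡ 47 (mod 128).
For any y ∈ ℤ_{128}, x = 47(y − 66) mod 128 satisfies g(x) = 79·47(y − 66) + 66 ≡ y (since 79·47 ≡ 1 mod 128). So every y has a preimage.
So g is bijective.
Since g is bijective, we compute g⁻¹(122): solve 79x + 66 ≡ 122 (mod 128), i.e. 79x ≡ 56 (mod 128).
Multiplying by 79⁻¹ = 47 gives x ≡ 47·56 = 2632 = 20·128 + 72 ≡ 72 (mod 128).
Check: g(72) = 79·72 + 66 = 5754 = 44·128 + 122 ≡ 122 (mod 128).

72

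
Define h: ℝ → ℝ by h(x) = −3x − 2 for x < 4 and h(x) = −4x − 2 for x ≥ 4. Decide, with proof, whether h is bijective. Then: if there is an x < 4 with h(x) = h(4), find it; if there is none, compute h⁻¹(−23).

21/4

Both pieces are strictly decreasing (slopes −3 and −4), so each is injective on its own interval.
The left piece maps (−∞, 4) onto (−14, ∞); the right piece maps [4, ∞) onto (−∞, −18].
The images leave a gap (−14 has no preimage), so h is not surjective, hence not bijective.
Because the two images are disjoint, no x < 4 has h(x) = h(4), so we compute h⁻¹(−23): −23 lies in (−∞, −18], so solve −4x − 2 = −23: x = (−23 + 2)/(−4) = 21/4.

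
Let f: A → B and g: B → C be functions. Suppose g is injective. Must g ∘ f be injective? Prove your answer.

No. Take A = {1, 2}, B = C = {1, 2, 3, 4, 5, 6}, f(1) = f(2) = 1, and g = identity (injective).
Then (g ∘ f)(1) = (g ∘ f)(2) = 1 with 1 ≠ 2, so g ∘ f is not injective.

not injective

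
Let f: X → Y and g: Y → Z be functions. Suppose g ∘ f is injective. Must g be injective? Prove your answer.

No. Take X = {0}, Y = {0, 1}, Z = {0, 1}, f(a) = a for each a ∈ X, and g(b) = 0 if b ∈ {0, 1} else g(b) = b.
Then g ∘ f = f is injective (X ⊂ Y and f is the inclusion), but g(0) = g(1) = 0 with 0 ≠ 1, so g is not injective.

not injective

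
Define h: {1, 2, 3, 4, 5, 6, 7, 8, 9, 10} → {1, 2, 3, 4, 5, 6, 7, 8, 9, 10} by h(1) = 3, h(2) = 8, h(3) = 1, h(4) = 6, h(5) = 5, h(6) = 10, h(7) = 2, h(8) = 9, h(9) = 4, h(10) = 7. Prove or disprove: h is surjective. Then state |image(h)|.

10

Every element of the codomain has a preimage: 1 = h(3), 2 = h(7), 3 = h(1), 4 = h(9), 5 = h(5), 6 = h(4), 7 = h(10), 8 = h(2), 9 = h(8), 10 = h(6).
Therefore h is surjective.
The image of h is {1, 2, 3, 4, 5, 6, 7, 8, 9, 10}, which has 10 elements.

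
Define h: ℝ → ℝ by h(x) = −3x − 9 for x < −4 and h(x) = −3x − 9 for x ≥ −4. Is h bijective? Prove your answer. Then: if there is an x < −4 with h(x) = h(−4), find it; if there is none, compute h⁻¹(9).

Both pieces are strictly decreasing (slopes −3 and −3), so each is injective on its own interval.
The left piece maps (−∞, −4) onto (3, ∞); the right piece maps [−4, ∞) onto (−∞, 3].
Since 3 = 3, the images partition ℝ: h is injective and surjective, hence bijective.
Because the two images are disjoint, no x < −4 has h(x) = h(−4), so we compute h⁻¹(9): 9 lies in (3, ∞), so solve −3x − 9 = 9: x = (9 + 9)/(−3) = −6.

-6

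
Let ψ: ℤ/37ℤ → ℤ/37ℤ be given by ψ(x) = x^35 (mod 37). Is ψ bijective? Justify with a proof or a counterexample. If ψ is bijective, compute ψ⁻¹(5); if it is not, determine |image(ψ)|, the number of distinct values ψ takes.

Since 37 is prime, the nonzero elements of ℤ/37ℤ form a cyclic group of order 36.
As gcd(35, 36) = 1, raising to the 35th power is a bijection on this group: if x_1^35 ≡ x_2^35 then (x_1x_2^{−1})^35 = 1, and the only element of order dividing gcd(35, 36) = 1 is 1, so x_1 = x_2.
With ψ(0) = 0 this makes ψ injective on all of ℤ/37ℤ, hence bijective (finite equal-size domain and codomain). In particular ψ is bijective.
Since ψ is bijective, we find the preimage of 5. The inverse of x ↦ x^35 on (ℤ/37ℤ)^× is x ↦ x^35, because 35·35 = 1225 = 34·36 + 1 ≡ 1 (mod 36) and x^{36} = 1 for x ≠ 0 (Fermat). So ψ⁻¹(5) = 5^35 mod 37.
Repeated squaring mod 37: 5^1 ≡ 5, 5^2 ≡ 5² = 25, 5^4 ≡ 25² = 625 ≡ 33, 5^8 ≡ 33² = 1089 ≡ 16, 5^16 ≡ 16² = 256 ≡ 34, 5^32 ≡ 34² = 1156 ≡ 9. Since 35 = 32 + 2 + 1, 5^35 ≡ 9·25·5: 9·25 = 225 ≡ 3, then 3·5 = 15. So 5^35 ≡ 15 (mod 37).
Hence ψ⁻¹(5) = 15.

15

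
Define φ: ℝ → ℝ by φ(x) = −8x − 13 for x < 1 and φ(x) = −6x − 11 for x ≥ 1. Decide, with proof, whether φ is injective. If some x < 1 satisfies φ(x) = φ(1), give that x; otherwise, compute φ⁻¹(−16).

1/2

Both pieces are strictly decreasing (slopes −8 and −6), so each is injective on its own interval.
The left piece maps (−∞, 1) onto (−21, ∞); the right piece maps [1, ∞) onto (−∞, −17].
These images overlap. In particular φ(1) = −17 (right piece), and solving −8x − 13 = −17 on the left piece gives x = 1/2 < 1.
So φ(1/2) = φ(1) with 1/2 ≠ 1, and φ is not injective. This x = 1/2 is the requested value below 1.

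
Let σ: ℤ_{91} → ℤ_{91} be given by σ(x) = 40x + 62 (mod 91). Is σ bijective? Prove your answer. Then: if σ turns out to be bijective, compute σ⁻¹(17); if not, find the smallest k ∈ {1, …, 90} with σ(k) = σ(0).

33

If σ(x_1) = σ(x_2), then 40x_1 ≡ 40x_2 (mod 91). Because gcd(40, 91) = 1, we may cancel 40 to get x_1 ≡ x_2 (mod 91).
We now compute 40⁻¹ mod 91 explicitly. Euclid's algorithm: 91 = 2·40 + 11, 40 = 3·11 + 7, 11 = 1·7 + 4, 7 = 1·4 + 3, 4 = 1·3 + 1; back-substituting gives 1 = 66·40 − 29·91, so 40⁻¹ ≡ 66 (mod 91).
Then y ↦ 66(y − 62) is a two-sided inverse to σ, so every y ∈ ℤ_{91} has a preimage.
So σ is bijective.
Since σ is bijective, we compute σ⁻¹(17): solve 40x + 62 ≡ 17 (mod 91), i.e. 40x ≡ 46 (mod 91).
Multiplying by 40⁻¹ = 66 gives x ≡ 66·46 = 3036 = 33·91 + 33 ≡ 33 (mod 91).
Check: σ(33) = 40·33 + 62 = 1382 = 15·91 + 17 ≡ 17 (mod 91).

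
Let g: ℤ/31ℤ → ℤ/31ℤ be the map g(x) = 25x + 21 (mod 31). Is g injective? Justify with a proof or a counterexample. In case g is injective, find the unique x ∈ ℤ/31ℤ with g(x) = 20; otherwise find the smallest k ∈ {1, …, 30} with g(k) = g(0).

26

Suppose g(a) = g(b) in ℤ/31ℤ. Then 25a + 21 ≡ 25b + 21 (mod 31), therefore 25(a − b) ≡ 0 (mod 31).
Since gcd(25, 31) = 1, 25 is invertible modulo 31, hence a − b ≡ 0 (mod 31), i.e. a = b.
Thus g is injective.
We now compute 25⁻¹ mod 31 explicitly. Euclid's algorithm: 31 = 1·25 + 6, 25 = 4·6 + 1; back-substituting gives 1 = 5·25 − 4·31, so 25⁻¹ ≡ 5 (mod 31).
Since g is injective, we find g⁻¹(20): we need 25x ≡ 20 − 21 ≡ 30 (mod 31). Using 25⁻¹ = 5: x ≡ 5·30 = 150 = 4·31 + 26, so x = 26.
Check: g(26) = 25·26 + 21 = 671 = 21·31 + 20 ≡ 20 (mod 31).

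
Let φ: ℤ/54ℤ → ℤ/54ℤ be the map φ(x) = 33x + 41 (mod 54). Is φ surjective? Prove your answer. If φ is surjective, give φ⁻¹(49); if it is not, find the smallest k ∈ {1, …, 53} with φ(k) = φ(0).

Since gcd(33, 54) = 3, we have 33x ≡ 0 (mod 3) for all x, so φ(x) ≡ 2 (mod 3).
But 0 ≢ 2 (mod 3), so 0 ∈ ℤ/54ℤ has no preimage. Thus φ is not surjective.
Since φ is not surjective, we find the least positive k with φ(k) = φ(0): this means 33k ≡ 0 (mod 54), i.e. 54 ∣ 33k. Since gcd(33, 54) = 3, dividing through by 3 this holds exactly when 18 ∣ 11k, and as gcd(11, 18) = 1, exactly when 18 ∣ k.
The smallest positive such k is 18.

18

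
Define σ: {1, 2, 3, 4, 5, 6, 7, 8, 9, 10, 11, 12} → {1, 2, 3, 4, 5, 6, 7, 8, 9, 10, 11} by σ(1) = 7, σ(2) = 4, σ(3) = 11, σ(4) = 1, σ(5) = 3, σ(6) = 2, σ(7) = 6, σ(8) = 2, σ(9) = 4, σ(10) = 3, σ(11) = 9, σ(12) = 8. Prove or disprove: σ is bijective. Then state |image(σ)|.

9

σ(6) = 2 = σ(8) with 6 ≠ 8, so σ is not injective, hence not bijective.
The image of σ is {1, 2, 3, 4, 6, 7, 8, 9, 11}, which has 9 elements.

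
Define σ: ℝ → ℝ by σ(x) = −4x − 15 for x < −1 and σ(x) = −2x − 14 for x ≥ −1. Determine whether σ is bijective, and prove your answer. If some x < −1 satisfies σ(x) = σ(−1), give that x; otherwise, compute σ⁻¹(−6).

-9/4

Both pieces are strictly decreasing (slopes −4 and −2), so each is injective on its own interval.
The left piece maps (−∞, −1) onto (−11, ∞); the right piece maps [−1, ∞) onto (−∞, −12].
The images leave a gap (−11 has no preimage), so σ is not surjective, hence not bijective.
Because the two images are disjoint, no x < −1 has σ(x) = σ(−1), so we compute σ⁻¹(−6): −6 lies in (−11, ∞), so solve −4x − 15 = −6: x = (−6 + 15)/(−4) = −9/4.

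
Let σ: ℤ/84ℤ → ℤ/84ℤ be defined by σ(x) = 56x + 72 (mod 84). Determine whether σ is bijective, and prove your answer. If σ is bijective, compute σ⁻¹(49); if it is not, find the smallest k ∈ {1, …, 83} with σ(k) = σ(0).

3

Recall: σ is injective when σ(u) = σ(v) forces u = v.
We have gcd(56, 84) = 28 > 1. Taking u = 0 and v = 3: σ(0) = 72 and σ(3) = 56·3 + 72 = 240 ≡ 72 (mod 84).
So σ(0) = σ(3) while 0 ≠ 3, therefore σ is not injective, hence not bijective.
Since σ is not bijective, we find the least positive k with σ(k) = σ(0): this means 56k ≡ 0 (mod 84), i.e. 84 ∣ 56k. Since gcd(56, 84) = 28, dividing through by 28 this holds exactly when 3 ∣ 2k, and as gcd(2, 3) = 1, exactly when 3 ∣ k.
The smallest positive such k is 3.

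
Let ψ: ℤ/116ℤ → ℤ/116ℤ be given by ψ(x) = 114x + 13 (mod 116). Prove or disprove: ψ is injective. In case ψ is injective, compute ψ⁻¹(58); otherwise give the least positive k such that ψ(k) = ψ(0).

We have gcd(114, 116) = 2 > 1. Taking a = 0 and b = 58: ψ(0) = 13 and ψ(58) = 114·58 + 13 = 6625 ≡ 13 (mod 116).
So ψ(0) = ψ(58) while 0 ≠ 58, so ψ is not injective.
Since ψ is not injective, we find the least positive k with ψ(k) = ψ(0): this means 114k ≡ 0 (mod 116), i.e. 116 ∣ 114k. Since gcd(114, 116) = 2, dividing through by 2 this holds exactly when 58 ∣ 57k, and as gcd(57, 58) = 1, exactly when 58 ∣ k.
The smallest positive such k is 58.

58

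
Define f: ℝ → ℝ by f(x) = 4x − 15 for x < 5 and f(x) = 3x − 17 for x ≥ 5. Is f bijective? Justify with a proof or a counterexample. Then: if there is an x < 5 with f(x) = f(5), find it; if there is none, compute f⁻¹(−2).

13/4

Both pieces are strictly increasing (slopes 4 and 3), so each is injective on its own interval.
The left piece maps (−∞, 5) onto (−∞, 5); the right piece maps [5, ∞) onto [−2, ∞).
These images overlap. In particular f(5) = −2 (right piece), and solving 4x − 15 = −2 on the left piece gives x = 13/4 < 5.
So f(13/4) = f(5) with 13/4 ≠ 5, and f is not injective, hence not bijective. This x = 13/4 is the requested value below 5.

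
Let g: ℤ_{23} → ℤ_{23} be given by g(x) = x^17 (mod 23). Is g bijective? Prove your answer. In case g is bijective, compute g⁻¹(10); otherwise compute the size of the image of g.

Since 23 is prime, the nonzero elements of ℤ_{23} form a cyclic group of order 22.
As gcd(17, 22) = 1, raising to the 17th power is a bijection on this group: if s^17 ≡ t^17 then (st^{−1})^17 = 1, and the only element of order dividing gcd(17, 22) = 1 is 1, so s = t.
With g(0) = 0 this makes g injective on all of ℤ_{23}, hence bijective (finite equal-size domain and codomain). In particular g is bijective.
Since g is bijective, we find the preimage of 10. The inverse of x ↦ x^17 on (ℤ_{23})^× is x ↦ x^13, because 17·13 = 221 = 10·22 + 1 ≡ 1 (mod 22) and x^{22} = 1 for x ≠ 0 (Fermat). So g⁻¹(10) = 10^13 mod 23.
Repeated squaring mod 23: 10^1 ≡ 10, 10^2 ≡ 10² = 100 ≡ 8, 10^4 ≡ 8² = 64 ≡ 18, 10^8 ≡ 18² = 324 ≡ 2. Since 13 = 8 + 4 + 1, 10^13 ≡ 2·18·10: 2·18 = 36 ≡ 13, then 13·10 = 130 ≡ 15. So 10^13 ≡ 15 (mod 23).
Hence g⁻¹(10) = 15.

15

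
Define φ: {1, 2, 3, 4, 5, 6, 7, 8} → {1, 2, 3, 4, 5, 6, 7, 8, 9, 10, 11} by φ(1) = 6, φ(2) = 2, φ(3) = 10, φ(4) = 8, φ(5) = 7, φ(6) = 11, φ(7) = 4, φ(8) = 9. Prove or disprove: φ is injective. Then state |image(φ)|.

8

The values φ(1), …, φ(8) are 6, 2, 10, 8, 7, 11, 4, 9 — all distinct.
So φ(s) = φ(t) only when s = t, and φ is injective.
The image of φ is {2, 4, 6, 7, 8, 9, 10, 11}, which has 8 elements.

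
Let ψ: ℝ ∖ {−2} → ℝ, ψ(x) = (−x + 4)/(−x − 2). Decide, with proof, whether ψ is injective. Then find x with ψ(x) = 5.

Suppose ψ(s) = ψ(t). Cross-multiplying: (−s + 4)(−t − 2) = (−t + 4)(−s − 2).
Expanding both sides and cancelling the symmetric terms leaves 6·(s − t) = 0. Since 6 ≠ 0, s = t. So ψ is injective.
Solving ψ(x) = 5: cross-multiplying gives −x + 4 = 5(−x − 2), which rearranges to 4x = −14, so x = −7/2.

-7/2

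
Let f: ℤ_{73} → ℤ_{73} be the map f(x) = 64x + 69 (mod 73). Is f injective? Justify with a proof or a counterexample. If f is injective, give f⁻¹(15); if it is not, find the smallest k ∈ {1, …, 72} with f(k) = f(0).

6

If f(u) = f(v), then 64u ≡ 64v (mod 73). Because gcd(64, 73) = 1, we may cancel 64 to get u ≡ v (mod 73).
Hence f is injective.
We now compute 64⁻¹ mod 73 explicitly. Euclid's algorithm: 73 = 1·64 + 9, 64 = 7·9 + 1; back-substituting gives 1 = 8·64 − 7·73, so 64⁻¹ ≡ 8 (mod 73).
Since f is injective, we compute f⁻¹(15): solve 64x + 69 ≡ 15 (mod 73), i.e. 64x ≡ 19 (mod 73).
Multiplying by 64⁻¹ = 8 gives x ≡ 8·19 = 152 = 2·73 + 6 ≡ 6 (mod 73).
Check: f(6) = 64·6 + 69 = 453 = 6·73 + 15 ≡ 15 (mod 73).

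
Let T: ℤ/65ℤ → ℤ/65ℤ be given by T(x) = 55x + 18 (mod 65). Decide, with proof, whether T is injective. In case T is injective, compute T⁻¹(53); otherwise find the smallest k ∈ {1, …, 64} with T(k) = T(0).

13

By definition, T is injective if T(s) = T(t) implies s = t.
We have gcd(55, 65) = 5 > 1. Taking s = 0 and t = 13: T(0) = 18 and T(13) = 55·13 + 18 = 733 ≡ 18 (mod 65).
So T(0) = T(13) while 0 ≠ 13, hence T is not injective.
Since T is not injective, we find the least positive k with T(k) = T(0): this means 55k ≡ 0 (mod 65), i.e. 65 ∣ 55k. Since gcd(55, 65) = 5, dividing through by 5 this holds exactly when 13 ∣ 11k, and as gcd(11, 13) = 1, exactly when 13 ∣ k.
The smallest positive such k is 13.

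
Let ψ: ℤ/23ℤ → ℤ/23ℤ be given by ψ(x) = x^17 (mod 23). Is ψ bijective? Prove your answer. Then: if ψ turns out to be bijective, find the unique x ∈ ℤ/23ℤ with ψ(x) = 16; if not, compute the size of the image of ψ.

Since 23 is prime, the nonzero elements of ℤ/23ℤ form a cyclic group of order 22.
As gcd(17, 22) = 1, raising to the 17th power is a bijection on this group: if u^17 ≡ v^17 then (uv^{−1})^17 = 1, and the only element of order dividing gcd(17, 22) = 1 is 1, so u = v.
With ψ(0) = 0 this makes ψ injective on all of ℤ/23ℤ, hence bijective (finite equal-size domain and codomain). In particular ψ is bijective.
Since ψ is bijective, we find the preimage of 16. The inverse of x ↦ x^17 on (ℤ/23ℤ)^× is x ↦ x^13, because 17·13 = 221 = 10·22 + 1 ≡ 1 (mod 22) and x^{22} = 1 for x ≠ 0 (Fermat). So ψ⁻¹(16) = 16^13 mod 23.
Repeated squaring mod 23: 16^1 ≡ 16, 16^2 ≡ 16² = 256 ≡ 3, 16^4 ≡ 3² = 9, 16^8 ≡ 9² = 81 ≡ 12. Since 13 = 8 + 4 + 1, 16^13 ≡ 12·9·16: 12·9 = 108 ≡ 16, then 16·16 = 256 ≡ 3. So 16^13 ≡ 3 (mod 23).
Hence ψ⁻¹(16) = 3.

3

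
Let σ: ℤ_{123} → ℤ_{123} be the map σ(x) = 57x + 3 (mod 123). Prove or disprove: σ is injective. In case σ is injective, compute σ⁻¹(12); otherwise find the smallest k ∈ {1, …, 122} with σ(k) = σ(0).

We have gcd(57, 123) = 3 > 1. Taking x_1 = 0 and x_2 = 41: σ(0) = 3 and σ(41) = 57·41 + 3 = 2340 ≡ 3 (mod 123).
So σ(0) = σ(41) while 0 ≠ 41, hence σ is not injective.
Since σ is not injective, we find the least positive k with σ(k) = σ(0): this means 57k ≡ 0 (mod 123), i.e. 123 ∣ 57k. Since gcd(57, 123) = 3, dividing through by 3 this holds exactly when 41 ∣ 19k, and as gcd(19, 41) = 1, exactly when 41 ∣ k.
The smallest positive such k is 41.

41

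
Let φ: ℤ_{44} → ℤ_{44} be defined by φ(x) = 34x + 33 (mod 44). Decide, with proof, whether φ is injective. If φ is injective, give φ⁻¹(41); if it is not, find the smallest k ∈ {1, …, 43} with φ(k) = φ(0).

Recall: φ is injective if φ(x_1) = φ(x_2) implies x_1 = x_2.
We have gcd(34, 44) = 2 > 1. Taking x_1 = 0 and x_2 = 22: φ(0) = 33 and φ(22) = 34·22 + 33 = 781 ≡ 33 (mod 44).
So φ(0) = φ(22) while 0 ≠ 22, therefore φ is not injective.
Since φ is not injective, we find the least positive k with φ(k) = φ(0): this means 34k ≡ 0 (mod 44), i.e. 44 ∣ 34k. Since gcd(34, 44) = 2, dividing through by 2 this holds exactly when 22 ∣ 17k, and as gcd(17, 22) = 1, exactly when 22 ∣ k.
The smallest positive such k is 22.

22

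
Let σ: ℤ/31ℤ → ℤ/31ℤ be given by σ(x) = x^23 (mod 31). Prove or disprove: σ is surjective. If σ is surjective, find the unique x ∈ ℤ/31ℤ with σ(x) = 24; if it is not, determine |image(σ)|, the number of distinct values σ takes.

Since 31 is prime, the nonzero elements of ℤ/31ℤ form a cyclic group of order 30.
As gcd(23, 30) = 1, raising to the 23rd power is a bijection on this group: if a^23 ≡ b^23 then (ab^{−1})^23 = 1, and the only element of order dividing gcd(23, 30) = 1 is 1, so a = b.
With σ(0) = 0 this makes σ injective on all of ℤ/31ℤ, hence bijective (finite equal-size domain and codomain). In particular σ is surjective.
Since σ is surjective, we find the preimage of 24. The inverse of x ↦ x^23 on (ℤ/31ℤ)^× is x ↦ x^17, because 23·17 = 391 = 13·30 + 1 ≡ 1 (mod 30) and x^{30} = 1 for x ≠ 0 (Fermat). So σ⁻¹(24) = 24^17 mod 31.
Repeated squaring mod 31: 24^1 ≡ 24, 24^2 ≡ 24² = 576 ≡ 18, 24^4 ≡ 18² = 324 ≡ 14, 24^8 ≡ 14² = 196 ≡ 10, 24^16 ≡ 10² = 100 ≡ 7. Since 17 = 16 + 1, 24^17 ≡ 7·24: 7·24 = 168 ≡ 13. So 24^17 ≡ 13 (mod 31).
Hence σ⁻¹(24) = 13.

13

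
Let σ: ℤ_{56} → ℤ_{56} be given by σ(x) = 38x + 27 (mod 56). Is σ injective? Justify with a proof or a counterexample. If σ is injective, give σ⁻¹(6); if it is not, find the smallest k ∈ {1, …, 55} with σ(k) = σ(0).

28

We have gcd(38, 56) = 2 > 1. Taking x_1 = 0 and x_2 = 28: σ(0) = 27 and σ(28) = 38·28 + 27 = 1091 ≡ 27 (mod 56).
So σ(0) = σ(28) while 0 ≠ 28, hence σ is not injective.
Since σ is not injective, we find the least positive k with σ(k) = σ(0): this means 38k ≡ 0 (mod 56), i.e. 56 ∣ 38k. Since gcd(38, 56) = 2, dividing through by 2 this holds exactly when 28 ∣ 19k, and as gcd(19, 28) = 1, exactly when 28 ∣ k.
The smallest positive such k is 28.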